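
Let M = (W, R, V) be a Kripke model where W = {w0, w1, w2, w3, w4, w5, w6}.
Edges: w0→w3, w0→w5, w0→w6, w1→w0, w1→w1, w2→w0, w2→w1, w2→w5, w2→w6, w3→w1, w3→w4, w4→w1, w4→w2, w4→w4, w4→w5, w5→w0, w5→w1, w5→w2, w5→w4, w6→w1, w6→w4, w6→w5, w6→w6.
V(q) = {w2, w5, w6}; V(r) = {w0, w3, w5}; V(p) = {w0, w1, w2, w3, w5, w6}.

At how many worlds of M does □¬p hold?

Recall that □ψ holds at a world iff ψ holds at every accessible world, and ◇ψ holds iff ψ holds at some accessible world.
Let φ = □¬p. Evaluate φ at each world:
  w0 (successors {w3, w5, w6}): φ is false.
  w1 (successors {w0, w1}): φ is false.
  w2 (successors {w0, w1, w5, w6}): φ is false.
  w3 (successors {w1, w4}): φ is false.
  w4 (successors {w1, w2, w4, w5}): φ is false.
  w5 (successors {w0, w1, w2, w4}): φ is false.
  w6 (successors {w1, w4, w5, w6}): φ is false.
For instance, at w2:
  At w2: □¬p requires ¬p at every successor {w0, w1, w5, w6}.
    ¬p fails at w0, so □¬p is false at w2.
Satisfying worlds: none.

0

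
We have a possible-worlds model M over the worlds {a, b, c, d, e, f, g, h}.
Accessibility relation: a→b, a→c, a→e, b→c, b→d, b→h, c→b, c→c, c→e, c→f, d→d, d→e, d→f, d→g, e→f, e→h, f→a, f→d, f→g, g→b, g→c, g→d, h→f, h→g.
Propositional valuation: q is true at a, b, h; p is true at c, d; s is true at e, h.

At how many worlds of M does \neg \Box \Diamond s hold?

Recall that \Box ψ holds at a world iff ψ holds at every accessible world, and \Diamond ψ holds iff ψ holds at some accessible world.
Let φ = \neg \Box \Diamond s. Evaluate φ at each world:
  a (successors {b, c, e}): φ is false.
  b (successors {c, d, h}): φ is true.
  c (successors {b, c, e, f}): φ is true.
  d (successors {d, e, f, g}): φ is true.
  e (successors {f, h}): φ is true.
  f (successors {a, d, g}): φ is true.
  g (successors {b, c, d}): φ is false.
  h (successors {f, g}): φ is true.
For instance, at b:
  At b: \Box \Diamond s is false, so \neg \Box \Diamond s is true.
    At b: \Box \Diamond s requires \Diamond s at every successor {c, d, h}.
      \Diamond s fails at h, so \Box \Diamond s is false at b.
Satisfying worlds: {b, c, d, e, f, h}

6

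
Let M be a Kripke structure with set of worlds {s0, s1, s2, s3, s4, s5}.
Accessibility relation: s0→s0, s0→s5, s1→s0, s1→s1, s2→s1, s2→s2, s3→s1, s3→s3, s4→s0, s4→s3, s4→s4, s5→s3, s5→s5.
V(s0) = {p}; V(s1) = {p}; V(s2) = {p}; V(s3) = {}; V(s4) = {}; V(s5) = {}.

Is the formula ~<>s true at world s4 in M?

Yes

Recall that <>ψ holds at a world iff ψ holds at some accessible world.
At s4: <>s is false, so ~<>s is true.
  At s4: <>s requires s at some successor in {s0, s3, s4}.
    At s0: s is false.
    At s3: s is false.
    At s4: s is false.
  So <>s is false at s4.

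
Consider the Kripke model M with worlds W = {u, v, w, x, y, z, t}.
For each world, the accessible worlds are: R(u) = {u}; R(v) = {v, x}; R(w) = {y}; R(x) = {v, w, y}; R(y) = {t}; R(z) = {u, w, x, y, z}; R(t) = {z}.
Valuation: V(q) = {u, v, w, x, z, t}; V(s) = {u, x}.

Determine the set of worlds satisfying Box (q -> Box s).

Recall that Box ψ holds at a world iff ψ holds at every accessible world, and Dia ψ holds iff ψ holds at some accessible world.
Let φ = Box (q -> Box s). Evaluate φ at each world:
  u (successors {u}): φ is true.
  v (successors {v, x}): φ is false.
  w (successors {y}): φ is true.
  x (successors {v, w, y}): φ is false.
  y (successors {t}): φ is false.
  z (successors {u, w, x, y, z}): φ is false.
  t (successors {z}): φ is false.
For instance, at z:
  At z: Box (q -> Box s) requires q -> Box s at every successor {u, w, x, y, z}.
    q -> Box s fails at w, so Box (q -> Box s) is false at z.
      At w: q is true, Box s is false, so q -> Box s is false.
Satisfying worlds: {u, w}

u, w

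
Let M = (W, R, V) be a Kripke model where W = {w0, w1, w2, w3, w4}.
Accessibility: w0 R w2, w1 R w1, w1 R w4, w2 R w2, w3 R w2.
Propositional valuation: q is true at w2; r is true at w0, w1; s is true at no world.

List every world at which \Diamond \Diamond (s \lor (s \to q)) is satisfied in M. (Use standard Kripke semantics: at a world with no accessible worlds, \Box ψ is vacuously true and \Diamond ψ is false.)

w0, w1, w2, w3

Let φ = \Diamond \Diamond (s \lor (s \to q)). Evaluate φ at each world:
  w0 (successors {w2}): φ is true.
  w1 (successors {w1, w4}): φ is true.
  w2 (successors {w2}): φ is true.
  w3 (successors {w2}): φ is true.
  w4 (successors ∅): φ is false.
For instance, at w1:
  At w1: \Diamond \Diamond (s \lor (s \to q)) requires \Diamond (s \lor (s \to q)) at some successor in {w1, w4}.
    \Diamond (s \lor (s \to q)) holds at w1, so \Diamond \Diamond (s \lor (s \to q)) is true at w1.
      At w1: \Diamond (s \lor (s \to q)) requires s \lor (s \to q) at some successor in {w1, w4}.
        s \lor (s \to q) holds at w1, so \Diamond (s \lor (s \to q)) is true at w1.
Satisfying worlds: {w0, w1, w2, w3}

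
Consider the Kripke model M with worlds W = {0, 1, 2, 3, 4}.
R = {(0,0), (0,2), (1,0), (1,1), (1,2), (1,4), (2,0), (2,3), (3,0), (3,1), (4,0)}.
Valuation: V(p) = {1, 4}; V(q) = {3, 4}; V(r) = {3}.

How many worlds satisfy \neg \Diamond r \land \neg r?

3

Let φ = \neg \Diamond r \land \neg r. Evaluate φ at each world:
  0 (successors {0, 2}): φ is true.
  1 (successors {0, 1, 2, 4}): φ is true.
  2 (successors {0, 3}): φ is false.
  3 (successors {0, 1}): φ is false.
  4 (successors {0}): φ is true.
For instance, at 3:
  At 3: \neg \Diamond r is true, \neg r is false, so \neg \Diamond r \land \neg r is false.
    At 3: \Diamond r is false, so \neg \Diamond r is true.
      At 3: \Diamond r requires r at some successor in {0, 1}.
        At 0: r is false.
        At 1: r is false.
      So \Diamond r is false at 3.
Satisfying worlds: {0, 1, 4}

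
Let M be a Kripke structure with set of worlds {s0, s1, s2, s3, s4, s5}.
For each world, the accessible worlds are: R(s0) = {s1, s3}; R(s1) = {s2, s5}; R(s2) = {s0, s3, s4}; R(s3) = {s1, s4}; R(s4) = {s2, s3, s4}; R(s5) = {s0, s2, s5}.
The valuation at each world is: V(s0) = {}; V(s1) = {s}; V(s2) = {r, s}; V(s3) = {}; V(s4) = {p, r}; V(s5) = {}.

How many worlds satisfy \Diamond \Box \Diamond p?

Let φ = \Diamond \Box \Diamond p. Evaluate φ at each world:
  s0 (successors {s1, s3}): φ is false.
  s1 (successors {s2, s5}): φ is false.
  s2 (successors {s0, s3, s4}): φ is true.
  s3 (successors {s1, s4}): φ is true.
  s4 (successors {s2, s3, s4}): φ is true.
  s5 (successors {s0, s2, s5}): φ is false.
For instance, at s1:
  At s1: \Diamond \Box \Diamond p requires \Box \Diamond p at some successor in {s2, s5}.
    At s2: \Box \Diamond p is false.
    At s5: \Box \Diamond p is false.
  So \Diamond \Box \Diamond p is false at s1.
Satisfying worlds: {s2, s3, s4}

3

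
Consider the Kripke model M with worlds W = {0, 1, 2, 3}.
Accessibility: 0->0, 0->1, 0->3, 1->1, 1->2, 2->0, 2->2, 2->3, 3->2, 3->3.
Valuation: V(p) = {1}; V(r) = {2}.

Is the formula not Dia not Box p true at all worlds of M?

Let φ = not Dia not Box p. Evaluate φ at each world:
  0 (successors {0, 1, 3}): φ is false.
  1 (successors {1, 2}): φ is false.
  2 (successors {0, 2, 3}): φ is false.
  3 (successors {2, 3}): φ is false.
Detail at 0 (counterexample):
  At 0: Dia not Box p is true, so not Dia not Box p is false.
    At 0: Dia not Box p requires not Box p at some successor in {0, 1, 3}.
      not Box p holds at 0, so Dia not Box p is true at 0.

No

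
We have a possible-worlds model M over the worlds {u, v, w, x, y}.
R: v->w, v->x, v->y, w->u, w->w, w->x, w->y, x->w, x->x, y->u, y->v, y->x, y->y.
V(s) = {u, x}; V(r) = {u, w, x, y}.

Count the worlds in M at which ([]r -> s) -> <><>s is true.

Let φ = ([]r -> s) -> <><>s. Evaluate φ at each world:
  u (successors ∅): φ is false.
  v (successors {w, x, y}): φ is true.
  w (successors {u, w, x, y}): φ is true.
  x (successors {w, x}): φ is true.
  y (successors {u, v, x, y}): φ is true.
For instance, at w:
  At w: []r -> s is false, <><>s is true, so ([]r -> s) -> <><>s is true.
    At w: []r is true, s is false, so []r -> s is false.
      At w: []r requires r at every successor {u, w, x, y}.
        At u: r is true.
        At w: r is true.
        At x: r is true.
        At y: r is true.
      So []r is true at w.
    At w: <><>s requires <>s at some successor in {u, w, x, y}.
      <>s holds at w, so <><>s is true at w.
Satisfying worlds: {v, w, x, y}

4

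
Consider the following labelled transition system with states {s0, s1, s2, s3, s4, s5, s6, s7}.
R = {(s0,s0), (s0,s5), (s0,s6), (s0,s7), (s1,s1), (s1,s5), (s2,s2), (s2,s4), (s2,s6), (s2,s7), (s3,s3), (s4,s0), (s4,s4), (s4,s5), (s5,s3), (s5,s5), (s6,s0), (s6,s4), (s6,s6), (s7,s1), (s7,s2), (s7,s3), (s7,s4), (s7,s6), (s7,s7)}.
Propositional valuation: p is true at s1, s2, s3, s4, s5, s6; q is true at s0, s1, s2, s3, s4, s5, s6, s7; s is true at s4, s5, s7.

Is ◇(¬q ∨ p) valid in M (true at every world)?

Let φ = ◇(¬q ∨ p). Evaluate φ at each world:
  s0 (successors {s0, s5, s6, s7}): φ is true.
  s1 (successors {s1, s5}): φ is true.
  s2 (successors {s2, s4, s6, s7}): φ is true.
  s3 (successors {s3}): φ is true.
  s4 (successors {s0, s4, s5}): φ is true.
  s5 (successors {s3, s5}): φ is true.
  s6 (successors {s0, s4, s6}): φ is true.
  s7 (successors {s1, s2, s3, s4, s6, s7}): φ is true.
For instance, at s3:
  At s3: ◇(¬q ∨ p) requires ¬q ∨ p at some successor in {s3}.
    ¬q ∨ p holds at s3, so ◇(¬q ∨ p) is true at s3.

Yes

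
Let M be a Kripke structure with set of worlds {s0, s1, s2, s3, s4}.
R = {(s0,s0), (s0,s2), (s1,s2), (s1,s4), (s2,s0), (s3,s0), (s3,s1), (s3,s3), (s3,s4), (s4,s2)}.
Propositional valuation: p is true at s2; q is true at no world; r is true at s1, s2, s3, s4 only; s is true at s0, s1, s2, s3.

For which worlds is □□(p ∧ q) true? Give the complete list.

Recall that □ψ holds at a world iff ψ holds at every accessible world, and ◇ψ holds iff ψ holds at some accessible world.
Let φ = □□(p ∧ q). Evaluate φ at each world:
  s0 (successors {s0, s2}): φ is false.
  s1 (successors {s2, s4}): φ is false.
  s2 (successors {s0}): φ is false.
  s3 (successors {s0, s1, s3, s4}): φ is false.
  s4 (successors {s2}): φ is false.
For instance, at s3:
  At s3: □□(p ∧ q) requires □(p ∧ q) at every successor {s0, s1, s3, s4}.
    □(p ∧ q) fails at s0, so □□(p ∧ q) is false at s3.
      At s0: □(p ∧ q) requires p ∧ q at every successor {s0, s2}.
        p ∧ q fails at s0, so □(p ∧ q) is false at s0.
Satisfying worlds: none.

none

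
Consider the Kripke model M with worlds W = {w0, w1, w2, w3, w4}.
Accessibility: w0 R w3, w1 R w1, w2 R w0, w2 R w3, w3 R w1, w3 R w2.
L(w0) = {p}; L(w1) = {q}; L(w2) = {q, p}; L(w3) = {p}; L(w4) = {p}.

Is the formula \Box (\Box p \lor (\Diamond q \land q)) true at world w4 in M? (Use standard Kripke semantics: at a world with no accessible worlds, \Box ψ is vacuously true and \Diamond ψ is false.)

At w4: no accessible worlds, so \Box (\Box p \lor (\Diamond q \land q)) holds vacuously.

Yes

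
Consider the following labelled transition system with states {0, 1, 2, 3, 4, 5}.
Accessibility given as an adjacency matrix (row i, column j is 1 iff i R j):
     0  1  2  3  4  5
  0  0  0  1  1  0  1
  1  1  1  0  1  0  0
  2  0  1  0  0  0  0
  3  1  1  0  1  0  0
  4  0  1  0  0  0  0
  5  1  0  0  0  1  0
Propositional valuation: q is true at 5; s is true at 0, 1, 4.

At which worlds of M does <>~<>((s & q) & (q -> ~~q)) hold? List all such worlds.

Let φ = <>~<>((s & q) & (q -> ~~q)). Evaluate φ at each world:
  0 (successors {2, 3, 5}): φ is true.
  1 (successors {0, 1, 3}): φ is true.
  2 (successors {1}): φ is true.
  3 (successors {0, 1, 3}): φ is true.
  4 (successors {1}): φ is true.
  5 (successors {0, 4}): φ is true.
For instance, at 2:
  At 2: <>~<>((s & q) & (q -> ~~q)) requires ~<>((s & q) & (q -> ~~q)) at some successor in {1}.
    ~<>((s & q) & (q -> ~~q)) holds at 1, so <>~<>((s & q) & (q -> ~~q)) is true at 2.
      At 1: <>((s & q) & (q -> ~~q)) is false, so ~<>((s & q) & (q -> ~~q)) is true.
Satisfying worlds: {0, 1, 2, 3, 4, 5}

0, 1, 2, 3, 4, 5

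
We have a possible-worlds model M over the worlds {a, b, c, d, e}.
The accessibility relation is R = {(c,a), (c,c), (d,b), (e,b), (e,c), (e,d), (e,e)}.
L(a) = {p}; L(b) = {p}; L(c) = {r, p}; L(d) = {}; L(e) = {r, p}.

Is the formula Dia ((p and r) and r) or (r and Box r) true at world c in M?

Yes

At c: Dia ((p and r) and r) is true, r and Box r is false, so Dia ((p and r) and r) or (r and Box r) is true.
  At c: Dia ((p and r) and r) requires (p and r) and r at some successor in {a, c}.
    (p and r) and r holds at c, so Dia ((p and r) and r) is true at c.
  At c: r is true, Box r is false, so r and Box r is false.
    At c: Box r requires r at every successor {a, c}.
      r fails at a, so Box r is false at c.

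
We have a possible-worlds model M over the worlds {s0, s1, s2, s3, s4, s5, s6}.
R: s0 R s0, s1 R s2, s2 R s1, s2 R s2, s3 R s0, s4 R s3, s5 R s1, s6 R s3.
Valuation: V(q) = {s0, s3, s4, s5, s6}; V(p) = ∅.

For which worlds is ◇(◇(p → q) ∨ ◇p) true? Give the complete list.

Let φ = ◇(◇(p → q) ∨ ◇p). Evaluate φ at each world:
  s0 (successors {s0}): φ is true.
  s1 (successors {s2}): φ is true.
  s2 (successors {s1, s2}): φ is true.
  s3 (successors {s0}): φ is true.
  s4 (successors {s3}): φ is true.
  s5 (successors {s1}): φ is true.
  s6 (successors {s3}): φ is true.
For instance, at s4:
  At s4: ◇(◇(p → q) ∨ ◇p) requires ◇(p → q) ∨ ◇p at some successor in {s3}.
    ◇(p → q) ∨ ◇p holds at s3, so ◇(◇(p → q) ∨ ◇p) is true at s4.
      At s3: ◇(p → q) is true, ◇p is false, so ◇(p → q) ∨ ◇p is true.
Satisfying worlds: {s0, s1, s2, s3, s4, s5, s6}

s0, s1, s2, s3, s4, s5, s6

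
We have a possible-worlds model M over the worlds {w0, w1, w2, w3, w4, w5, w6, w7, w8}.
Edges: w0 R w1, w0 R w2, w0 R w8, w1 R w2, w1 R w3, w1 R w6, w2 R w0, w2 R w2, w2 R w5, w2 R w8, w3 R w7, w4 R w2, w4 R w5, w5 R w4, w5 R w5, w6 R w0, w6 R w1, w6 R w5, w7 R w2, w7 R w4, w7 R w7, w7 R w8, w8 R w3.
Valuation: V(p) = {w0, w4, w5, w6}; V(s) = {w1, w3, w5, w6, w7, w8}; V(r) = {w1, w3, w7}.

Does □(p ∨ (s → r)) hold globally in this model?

Let φ = □(p ∨ (s → r)). Evaluate φ at each world:
  w0 (successors {w1, w2, w8}): φ is false.
  w1 (successors {w2, w3, w6}): φ is true.
  w2 (successors {w0, w2, w5, w8}): φ is false.
  w3 (successors {w7}): φ is true.
  w4 (successors {w2, w5}): φ is true.
  w5 (successors {w4, w5}): φ is true.
  w6 (successors {w0, w1, w5}): φ is true.
  w7 (successors {w2, w4, w7, w8}): φ is false.
  w8 (successors {w3}): φ is true.
Detail at w0 (counterexample):
  At w0: □(p ∨ (s → r)) requires p ∨ (s → r) at every successor {w1, w2, w8}.
    p ∨ (s → r) fails at w8, so □(p ∨ (s → r)) is false at w0.

No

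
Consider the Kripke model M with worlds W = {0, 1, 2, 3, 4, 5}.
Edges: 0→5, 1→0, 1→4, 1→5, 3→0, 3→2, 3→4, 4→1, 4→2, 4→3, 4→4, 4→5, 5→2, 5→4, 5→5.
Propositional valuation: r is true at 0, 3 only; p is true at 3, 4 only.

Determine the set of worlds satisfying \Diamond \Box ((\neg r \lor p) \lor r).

0, 1, 3, 4, 5

Recall that \Box ψ holds at a world iff ψ holds at every accessible world, and \Diamond ψ holds iff ψ holds at some accessible world.
Let φ = \Diamond \Box ((\neg r \lor p) \lor r). Evaluate φ at each world:
  0 (successors {5}): φ is true.
  1 (successors {0, 4, 5}): φ is true.
  2 (successors ∅): φ is false.
  3 (successors {0, 2, 4}): φ is true.
  4 (successors {1, 2, 3, 4, 5}): φ is true.
  5 (successors {2, 4, 5}): φ is true.
For instance, at 4:
  At 4: \Diamond \Box ((\neg r \lor p) \lor r) requires \Box ((\neg r \lor p) \lor r) at some successor in {1, 2, 3, 4, 5}.
    \Box ((\neg r \lor p) \lor r) holds at 1, so \Diamond \Box ((\neg r \lor p) \lor r) is true at 4.
      At 1: \Box ((\neg r \lor p) \lor r) requires (\neg r \lor p) \lor r at every successor {0, 4, 5}.
        At 0: (\neg r \lor p) \lor r is true.
        At 4: (\neg r \lor p) \lor r is true.
        At 5: (\neg r \lor p) \lor r is true.
      So \Box ((\neg r \lor p) \lor r) is true at 1.
Satisfying worlds: {0, 1, 3, 4, 5}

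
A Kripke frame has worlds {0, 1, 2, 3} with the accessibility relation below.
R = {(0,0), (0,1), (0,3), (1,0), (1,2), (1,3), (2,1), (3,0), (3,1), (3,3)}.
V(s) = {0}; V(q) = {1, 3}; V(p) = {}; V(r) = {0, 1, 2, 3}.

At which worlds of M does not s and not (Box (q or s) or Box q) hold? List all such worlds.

Recall that Box ψ holds at a world iff ψ holds at every accessible world, and Dia ψ holds iff ψ holds at some accessible world.
Let φ = not s and not (Box (q or s) or Box q). Evaluate φ at each world:
  0 (successors {0, 1, 3}): φ is false.
  1 (successors {0, 2, 3}): φ is true.
  2 (successors {1}): φ is false.
  3 (successors {0, 1, 3}): φ is false.
For instance, at 1:
  At 1: not s is true, not (Box (q or s) or Box q) is true, so not s and not (Box (q or s) or Box q) is true.
    At 1: Box (q or s) or Box q is false, so not (Box (q or s) or Box q) is true.
      At 1: Box (q or s) is false, Box q is false, so Box (q or s) or Box q is false.
Satisfying worlds: {1}

1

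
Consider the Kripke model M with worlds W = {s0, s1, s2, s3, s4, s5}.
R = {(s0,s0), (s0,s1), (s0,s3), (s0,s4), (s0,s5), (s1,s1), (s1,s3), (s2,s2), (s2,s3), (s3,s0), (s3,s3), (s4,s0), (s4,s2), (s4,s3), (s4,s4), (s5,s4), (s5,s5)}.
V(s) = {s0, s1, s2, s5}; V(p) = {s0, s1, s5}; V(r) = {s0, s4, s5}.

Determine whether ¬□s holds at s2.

Yes

At s2: □s is false, so ¬□s is true.
  At s2: □s requires s at every successor {s2, s3}.
    s fails at s3, so □s is false at s2.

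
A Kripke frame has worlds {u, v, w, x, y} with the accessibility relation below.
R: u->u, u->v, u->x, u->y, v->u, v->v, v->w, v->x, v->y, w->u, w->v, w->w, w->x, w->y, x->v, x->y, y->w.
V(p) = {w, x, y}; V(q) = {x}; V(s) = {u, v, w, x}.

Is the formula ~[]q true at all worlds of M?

Recall that []ψ holds at a world iff ψ holds at every accessible world, and <>ψ holds iff ψ holds at some accessible world.
Let φ = ~[]q. Evaluate φ at each world:
  u (successors {u, v, x, y}): φ is true.
  v (successors {u, v, w, x, y}): φ is true.
  w (successors {u, v, w, x, y}): φ is true.
  x (successors {v, y}): φ is true.
  y (successors {w}): φ is true.
For instance, at v:
  At v: []q is false, so ~[]q is true.
    At v: []q requires q at every successor {u, v, w, x, y}.
      q fails at u, so []q is false at v.

Yes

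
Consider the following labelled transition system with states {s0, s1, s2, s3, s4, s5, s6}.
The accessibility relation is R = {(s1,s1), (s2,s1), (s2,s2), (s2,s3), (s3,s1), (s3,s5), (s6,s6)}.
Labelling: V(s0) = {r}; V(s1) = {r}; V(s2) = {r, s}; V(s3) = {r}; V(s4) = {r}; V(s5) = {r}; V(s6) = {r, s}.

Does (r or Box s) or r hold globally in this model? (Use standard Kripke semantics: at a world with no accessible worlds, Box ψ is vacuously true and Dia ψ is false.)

Let φ = (r or Box s) or r. Evaluate φ at each world:
  s0 (successors ∅): φ is true.
  s1 (successors {s1}): φ is true.
  s2 (successors {s1, s2, s3}): φ is true.
  s3 (successors {s1, s5}): φ is true.
  s4 (successors ∅): φ is true.
  s5 (successors ∅): φ is true.
  s6 (successors {s6}): φ is true.
For instance, at s3:
  At s3: r or Box s is true, r is true, so (r or Box s) or r is true.
    At s3: r is true, Box s is false, so r or Box s is true.
      At s3: Box s requires s at every successor {s1, s5}.
        s fails at s1, so Box s is false at s3.

Yes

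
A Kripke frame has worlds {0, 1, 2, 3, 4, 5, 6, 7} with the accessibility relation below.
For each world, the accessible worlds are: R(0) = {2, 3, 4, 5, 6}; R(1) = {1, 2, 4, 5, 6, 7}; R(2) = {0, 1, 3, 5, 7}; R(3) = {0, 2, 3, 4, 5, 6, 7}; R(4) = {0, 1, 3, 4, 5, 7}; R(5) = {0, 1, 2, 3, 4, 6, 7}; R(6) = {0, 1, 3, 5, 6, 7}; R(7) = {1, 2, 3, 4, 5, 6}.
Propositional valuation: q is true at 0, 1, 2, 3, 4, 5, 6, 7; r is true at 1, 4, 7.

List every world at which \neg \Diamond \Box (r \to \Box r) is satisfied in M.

0, 1, 2, 3, 4, 5, 6, 7

Recall that \Box ψ holds at a world iff ψ holds at every accessible world, and \Diamond ψ holds iff ψ holds at some accessible world.
Let φ = \neg \Diamond \Box (r \to \Box r). Evaluate φ at each world:
  0 (successors {2, 3, 4, 5, 6}): φ is true.
  1 (successors {1, 2, 4, 5, 6, 7}): φ is true.
  2 (successors {0, 1, 3, 5, 7}): φ is true.
  3 (successors {0, 2, 3, 4, 5, 6, 7}): φ is true.
  4 (successors {0, 1, 3, 4, 5, 7}): φ is true.
  5 (successors {0, 1, 2, 3, 4, 6, 7}): φ is true.
  6 (successors {0, 1, 3, 5, 6, 7}): φ is true.
  7 (successors {1, 2, 3, 4, 5, 6}): φ is true.
For instance, at 7:
  At 7: \Diamond \Box (r \to \Box r) is false, so \neg \Diamond \Box (r \to \Box r) is true.
    At 7: \Diamond \Box (r \to \Box r) requires \Box (r \to \Box r) at some successor in {1, 2, 3, 4, 5, 6}.
      At 1: \Box (r \to \Box r) is false.
      At 2: \Box (r \to \Box r) is false.
      At 3: \Box (r \to \Box r) is false.
      At 4: \Box (r \to \Box r) is false.
      At 5: \Box (r \to \Box r) is false.
      At 6: \Box (r \to \Box r) is false.
    So \Diamond \Box (r \to \Box r) is false at 7.
Satisfying worlds: {0, 1, 2, 3, 4, 5, 6, 7}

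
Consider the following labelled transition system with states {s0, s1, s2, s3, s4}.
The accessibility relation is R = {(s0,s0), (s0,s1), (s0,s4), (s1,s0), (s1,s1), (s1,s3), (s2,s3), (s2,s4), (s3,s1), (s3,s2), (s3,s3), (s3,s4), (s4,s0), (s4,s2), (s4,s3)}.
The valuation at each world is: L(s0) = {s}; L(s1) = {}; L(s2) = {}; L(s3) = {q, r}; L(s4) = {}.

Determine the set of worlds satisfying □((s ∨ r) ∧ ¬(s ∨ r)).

Let φ = □((s ∨ r) ∧ ¬(s ∨ r)). Evaluate φ at each world:
  s0 (successors {s0, s1, s4}): φ is false.
  s1 (successors {s0, s1, s3}): φ is false.
  s2 (successors {s3, s4}): φ is false.
  s3 (successors {s1, s2, s3, s4}): φ is false.
  s4 (successors {s0, s2, s3}): φ is false.
For instance, at s1:
  At s1: □((s ∨ r) ∧ ¬(s ∨ r)) requires (s ∨ r) ∧ ¬(s ∨ r) at every successor {s0, s1, s3}.
    (s ∨ r) ∧ ¬(s ∨ r) fails at s0, so □((s ∨ r) ∧ ¬(s ∨ r)) is false at s1.
Satisfying worlds: none.

none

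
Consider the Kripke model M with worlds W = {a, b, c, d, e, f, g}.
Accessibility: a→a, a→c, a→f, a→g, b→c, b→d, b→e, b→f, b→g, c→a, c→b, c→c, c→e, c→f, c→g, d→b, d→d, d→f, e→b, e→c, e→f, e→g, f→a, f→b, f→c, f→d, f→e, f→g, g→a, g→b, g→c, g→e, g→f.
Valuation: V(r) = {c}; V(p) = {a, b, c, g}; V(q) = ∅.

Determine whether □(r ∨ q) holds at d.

At d: □(r ∨ q) requires r ∨ q at every successor {b, d, f}.
  r ∨ q fails at b, so □(r ∨ q) is false at d.

No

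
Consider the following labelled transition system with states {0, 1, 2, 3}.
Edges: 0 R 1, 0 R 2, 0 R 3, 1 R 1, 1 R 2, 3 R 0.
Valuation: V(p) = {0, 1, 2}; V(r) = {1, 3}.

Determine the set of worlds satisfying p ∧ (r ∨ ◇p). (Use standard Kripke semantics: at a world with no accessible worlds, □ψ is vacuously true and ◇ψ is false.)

0, 1

Recall that ◇ψ holds at a world iff ψ holds at some accessible world.
Let φ = p ∧ (r ∨ ◇p). Evaluate φ at each world:
  0 (successors {1, 2, 3}): φ is true.
  1 (successors {1, 2}): φ is true.
  2 (successors ∅): φ is false.
  3 (successors {0}): φ is false.
For instance, at 1:
  At 1: p is true, r ∨ ◇p is true, so p ∧ (r ∨ ◇p) is true.
    At 1: r is true, ◇p is true, so r ∨ ◇p is true.
      At 1: ◇p requires p at some successor in {1, 2}.
        p holds at 1, so ◇p is true at 1.
Satisfying worlds: {0, 1}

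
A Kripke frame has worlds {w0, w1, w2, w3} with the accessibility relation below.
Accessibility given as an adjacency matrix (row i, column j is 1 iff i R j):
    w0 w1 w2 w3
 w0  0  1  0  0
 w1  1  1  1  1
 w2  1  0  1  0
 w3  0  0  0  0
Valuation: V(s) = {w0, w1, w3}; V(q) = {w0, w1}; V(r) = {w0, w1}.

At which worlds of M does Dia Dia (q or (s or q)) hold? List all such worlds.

w0, w1, w2

Recall that Dia ψ holds at a world iff ψ holds at some accessible world.
Let φ = Dia Dia (q or (s or q)). Evaluate φ at each world:
  w0 (successors {w1}): φ is true.
  w1 (successors {w0, w1, w2, w3}): φ is true.
  w2 (successors {w0, w2}): φ is true.
  w3 (successors ∅): φ is false.
For instance, at w1:
  At w1: Dia Dia (q or (s or q)) requires Dia (q or (s or q)) at some successor in {w0, w1, w2, w3}.
    Dia (q or (s or q)) holds at w0, so Dia Dia (q or (s or q)) is true at w1.
      At w0: Dia (q or (s or q)) requires q or (s or q) at some successor in {w1}.
        q or (s or q) holds at w1, so Dia (q or (s or q)) is true at w0.
Satisfying worlds: {w0, w1, w2}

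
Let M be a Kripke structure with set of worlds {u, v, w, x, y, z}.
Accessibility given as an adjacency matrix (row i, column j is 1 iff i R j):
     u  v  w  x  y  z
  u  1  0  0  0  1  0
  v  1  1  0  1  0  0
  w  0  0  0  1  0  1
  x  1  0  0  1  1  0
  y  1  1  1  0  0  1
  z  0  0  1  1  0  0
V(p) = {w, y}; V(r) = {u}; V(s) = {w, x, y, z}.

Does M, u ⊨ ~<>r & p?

No

At u: ~<>r is false, p is false, so ~<>r & p is false.
  At u: <>r is true, so ~<>r is false.
    At u: <>r requires r at some successor in {u, y}.
      r holds at u, so <>r is true at u.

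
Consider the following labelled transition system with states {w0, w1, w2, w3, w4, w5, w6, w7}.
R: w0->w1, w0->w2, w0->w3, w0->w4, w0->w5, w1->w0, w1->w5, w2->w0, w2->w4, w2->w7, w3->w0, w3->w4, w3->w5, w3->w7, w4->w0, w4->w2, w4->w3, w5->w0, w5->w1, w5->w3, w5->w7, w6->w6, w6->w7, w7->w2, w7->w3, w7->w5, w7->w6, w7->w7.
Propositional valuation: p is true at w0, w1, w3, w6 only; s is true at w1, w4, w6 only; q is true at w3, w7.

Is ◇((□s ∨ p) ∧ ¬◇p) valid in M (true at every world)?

No

Let φ = ◇((□s ∨ p) ∧ ¬◇p). Evaluate φ at each world:
  w0 (successors {w1, w2, w3, w4, w5}): φ is false.
  w1 (successors {w0, w5}): φ is false.
  w2 (successors {w0, w4, w7}): φ is false.
  w3 (successors {w0, w4, w5, w7}): φ is false.
  w4 (successors {w0, w2, w3}): φ is false.
  w5 (successors {w0, w1, w3, w7}): φ is false.
  w6 (successors {w6, w7}): φ is false.
  w7 (successors {w2, w3, w5, w6, w7}): φ is false.
Detail at w0 (counterexample):
  At w0: ◇((□s ∨ p) ∧ ¬◇p) requires (□s ∨ p) ∧ ¬◇p at some successor in {w1, w2, w3, w4, w5}.
    At w1: (□s ∨ p) ∧ ¬◇p is false.
    At w2: (□s ∨ p) ∧ ¬◇p is false.
    At w3: (□s ∨ p) ∧ ¬◇p is false.
    At w4: (□s ∨ p) ∧ ¬◇p is false.
    At w5: (□s ∨ p) ∧ ¬◇p is false.
  So ◇((□s ∨ p) ∧ ¬◇p) is false at w0.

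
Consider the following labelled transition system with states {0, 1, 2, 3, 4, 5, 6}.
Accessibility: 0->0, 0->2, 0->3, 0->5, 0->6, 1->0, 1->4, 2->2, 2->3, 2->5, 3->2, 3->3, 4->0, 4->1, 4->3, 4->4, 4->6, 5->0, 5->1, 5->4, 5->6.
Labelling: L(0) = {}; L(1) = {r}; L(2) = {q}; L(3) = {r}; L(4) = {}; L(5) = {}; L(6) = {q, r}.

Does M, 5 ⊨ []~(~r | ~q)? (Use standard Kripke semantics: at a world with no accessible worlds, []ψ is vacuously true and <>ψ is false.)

Recall that []ψ holds at a world iff ψ holds at every accessible world, and <>ψ holds iff ψ holds at some accessible world.
At 5: []~(~r | ~q) requires ~(~r | ~q) at every successor {0, 1, 4, 6}.
  ~(~r | ~q) fails at 0, so []~(~r | ~q) is false at 5.

No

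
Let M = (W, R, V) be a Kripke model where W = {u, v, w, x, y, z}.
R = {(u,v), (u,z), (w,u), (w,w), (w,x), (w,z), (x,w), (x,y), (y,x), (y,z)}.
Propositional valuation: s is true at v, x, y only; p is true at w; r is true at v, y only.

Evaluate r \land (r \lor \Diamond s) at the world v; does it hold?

Yes

Recall that \Diamond ψ holds at a world iff ψ holds at some accessible world.
At v: r is true, r \lor \Diamond s is true, so r \land (r \lor \Diamond s) is true.
  At v: r is true, \Diamond s is false, so r \lor \Diamond s is true.
    At v: no accessible worlds, so \Diamond s is false.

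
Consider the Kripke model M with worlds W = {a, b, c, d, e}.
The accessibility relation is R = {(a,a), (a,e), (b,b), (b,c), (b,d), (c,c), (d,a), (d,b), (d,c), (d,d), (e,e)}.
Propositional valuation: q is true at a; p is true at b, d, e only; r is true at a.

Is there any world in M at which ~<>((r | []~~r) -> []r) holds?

Let φ = ~<>((r | []~~r) -> []r). Evaluate φ at each world:
  a (successors {a, e}): φ is false.
  b (successors {b, c, d}): φ is false.
  c (successors {c}): φ is false.
  d (successors {a, b, c, d}): φ is false.
  e (successors {e}): φ is false.
For instance, at b:
  At b: <>((r | []~~r) -> []r) is true, so ~<>((r | []~~r) -> []r) is false.
    At b: <>((r | []~~r) -> []r) requires (r | []~~r) -> []r at some successor in {b, c, d}.
      (r | []~~r) -> []r holds at b, so <>((r | []~~r) -> []r) is true at b.

No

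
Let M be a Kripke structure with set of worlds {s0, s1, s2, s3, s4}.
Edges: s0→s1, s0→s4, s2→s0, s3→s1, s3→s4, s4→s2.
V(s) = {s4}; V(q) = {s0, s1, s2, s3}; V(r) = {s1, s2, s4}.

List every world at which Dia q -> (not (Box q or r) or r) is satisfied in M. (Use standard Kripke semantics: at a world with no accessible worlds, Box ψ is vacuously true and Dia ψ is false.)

Let φ = Dia q -> (not (Box q or r) or r). Evaluate φ at each world:
  s0 (successors {s1, s4}): φ is true.
  s1 (successors ∅): φ is true.
  s2 (successors {s0}): φ is true.
  s3 (successors {s1, s4}): φ is true.
  s4 (successors {s2}): φ is true.
For instance, at s2:
  At s2: Dia q is true, not (Box q or r) or r is true, so Dia q -> (not (Box q or r) or r) is true.
    At s2: Dia q requires q at some successor in {s0}.
      q holds at s0, so Dia q is true at s2.
    At s2: not (Box q or r) is false, r is true, so not (Box q or r) or r is true.
      At s2: Box q or r is true, so not (Box q or r) is false.
Satisfying worlds: {s0, s1, s2, s3, s4}

s0, s1, s2, s3, s4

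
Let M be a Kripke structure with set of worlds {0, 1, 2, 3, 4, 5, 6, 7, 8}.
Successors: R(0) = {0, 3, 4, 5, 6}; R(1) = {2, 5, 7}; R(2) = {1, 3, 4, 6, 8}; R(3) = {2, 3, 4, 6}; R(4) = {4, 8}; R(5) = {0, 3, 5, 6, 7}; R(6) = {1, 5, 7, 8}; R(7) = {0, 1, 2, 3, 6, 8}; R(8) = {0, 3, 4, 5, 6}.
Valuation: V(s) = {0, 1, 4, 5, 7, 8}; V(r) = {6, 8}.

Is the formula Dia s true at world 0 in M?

Yes

At 0: Dia s requires s at some successor in {0, 3, 4, 5, 6}.
  s holds at 0, so Dia s is true at 0.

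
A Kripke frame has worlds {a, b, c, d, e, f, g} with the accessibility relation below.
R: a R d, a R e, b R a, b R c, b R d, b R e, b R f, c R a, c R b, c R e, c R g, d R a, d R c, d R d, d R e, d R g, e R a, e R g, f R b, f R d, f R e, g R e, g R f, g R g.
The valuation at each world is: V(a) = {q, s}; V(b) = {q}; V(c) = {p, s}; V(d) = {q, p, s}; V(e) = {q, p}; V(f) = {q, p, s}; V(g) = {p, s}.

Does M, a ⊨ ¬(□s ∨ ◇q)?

No

At a: □s ∨ ◇q is true, so ¬(□s ∨ ◇q) is false.
  At a: □s is false, ◇q is true, so □s ∨ ◇q is true.
    At a: □s requires s at every successor {d, e}.
      s fails at e, so □s is false at a.
    At a: ◇q requires q at some successor in {d, e}.
      q holds at d, so ◇q is true at a.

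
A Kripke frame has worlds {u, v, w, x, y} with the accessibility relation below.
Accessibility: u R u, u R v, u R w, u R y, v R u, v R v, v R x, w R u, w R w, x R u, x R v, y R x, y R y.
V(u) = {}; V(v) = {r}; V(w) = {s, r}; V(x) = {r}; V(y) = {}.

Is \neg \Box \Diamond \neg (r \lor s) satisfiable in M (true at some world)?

Recall that \Box ψ holds at a world iff ψ holds at every accessible world, and \Diamond ψ holds iff ψ holds at some accessible world.
Let φ = \neg \Box \Diamond \neg (r \lor s). Evaluate φ at each world:
  u (successors {u, v, w, y}): φ is false.
  v (successors {u, v, x}): φ is false.
  w (successors {u, w}): φ is false.
  x (successors {u, v}): φ is false.
  y (successors {x, y}): φ is false.
For instance, at w:
  At w: \Box \Diamond \neg (r \lor s) is true, so \neg \Box \Diamond \neg (r \lor s) is false.
    At w: \Box \Diamond \neg (r \lor s) requires \Diamond \neg (r \lor s) at every successor {u, w}.
      At u: \Diamond \neg (r \lor s) is true.
      At w: \Diamond \neg (r \lor s) is true.
    So \Box \Diamond \neg (r \lor s) is true at w.

No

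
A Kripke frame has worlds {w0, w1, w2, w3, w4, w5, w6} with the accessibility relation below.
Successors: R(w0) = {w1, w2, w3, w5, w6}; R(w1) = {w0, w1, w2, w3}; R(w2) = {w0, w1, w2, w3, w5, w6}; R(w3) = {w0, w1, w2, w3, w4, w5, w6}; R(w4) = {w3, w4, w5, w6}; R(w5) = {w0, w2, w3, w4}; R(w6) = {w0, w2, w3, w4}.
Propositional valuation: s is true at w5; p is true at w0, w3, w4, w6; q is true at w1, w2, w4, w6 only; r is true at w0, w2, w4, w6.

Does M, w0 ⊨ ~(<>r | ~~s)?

At w0: <>r | ~~s is true, so ~(<>r | ~~s) is false.
  At w0: <>r is true, ~~s is false, so <>r | ~~s is true.
    At w0: <>r requires r at some successor in {w1, w2, w3, w5, w6}.
      r holds at w2, so <>r is true at w0.

No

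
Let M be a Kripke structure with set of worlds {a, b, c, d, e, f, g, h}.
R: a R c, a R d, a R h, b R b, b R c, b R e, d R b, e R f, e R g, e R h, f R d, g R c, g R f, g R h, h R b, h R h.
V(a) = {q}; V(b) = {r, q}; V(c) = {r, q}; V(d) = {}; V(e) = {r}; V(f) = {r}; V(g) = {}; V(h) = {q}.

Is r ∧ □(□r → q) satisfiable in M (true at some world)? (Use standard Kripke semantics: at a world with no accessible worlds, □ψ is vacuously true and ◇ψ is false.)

Let φ = r ∧ □(□r → q). Evaluate φ at each world:
  a (successors {c, d, h}): φ is false.
  b (successors {b, c, e}): φ is true.
  c (successors ∅): φ is true.
  d (successors {b}): φ is false.
  e (successors {f, g, h}): φ is true.
  f (successors {d}): φ is false.
  g (successors {c, f, h}): φ is false.
  h (successors {b, h}): φ is false.
Detail at b (witness):
  At b: r is true, □(□r → q) is true, so r ∧ □(□r → q) is true.
    At b: □(□r → q) requires □r → q at every successor {b, c, e}.
      At b: □r → q is true.
      At c: □r → q is true.
      At e: □r → q is true.
    So □(□r → q) is true at b.

Yes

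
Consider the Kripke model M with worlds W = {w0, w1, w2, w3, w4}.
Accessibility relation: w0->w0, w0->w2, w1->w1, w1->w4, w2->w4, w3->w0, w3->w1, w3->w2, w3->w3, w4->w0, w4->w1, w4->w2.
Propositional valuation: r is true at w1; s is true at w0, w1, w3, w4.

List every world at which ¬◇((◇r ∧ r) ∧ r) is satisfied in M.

w0, w2

Let φ = ¬◇((◇r ∧ r) ∧ r). Evaluate φ at each world:
  w0 (successors {w0, w2}): φ is true.
  w1 (successors {w1, w4}): φ is false.
  w2 (successors {w4}): φ is true.
  w3 (successors {w0, w1, w2, w3}): φ is false.
  w4 (successors {w0, w1, w2}): φ is false.
For instance, at w1:
  At w1: ◇((◇r ∧ r) ∧ r) is true, so ¬◇((◇r ∧ r) ∧ r) is false.
    At w1: ◇((◇r ∧ r) ∧ r) requires (◇r ∧ r) ∧ r at some successor in {w1, w4}.
      (◇r ∧ r) ∧ r holds at w1, so ◇((◇r ∧ r) ∧ r) is true at w1.
Satisfying worlds: {w0, w2}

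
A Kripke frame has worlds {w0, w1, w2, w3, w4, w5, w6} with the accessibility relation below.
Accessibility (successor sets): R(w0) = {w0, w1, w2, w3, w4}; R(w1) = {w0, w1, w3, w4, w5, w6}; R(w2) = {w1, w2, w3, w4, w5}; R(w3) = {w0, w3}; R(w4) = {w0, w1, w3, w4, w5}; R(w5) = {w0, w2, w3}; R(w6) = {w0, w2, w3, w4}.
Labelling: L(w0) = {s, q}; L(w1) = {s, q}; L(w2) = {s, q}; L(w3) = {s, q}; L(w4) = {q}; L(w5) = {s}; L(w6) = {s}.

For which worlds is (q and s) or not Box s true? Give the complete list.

w0, w1, w2, w3, w4, w6

Let φ = (q and s) or not Box s. Evaluate φ at each world:
  w0 (successors {w0, w1, w2, w3, w4}): φ is true.
  w1 (successors {w0, w1, w3, w4, w5, w6}): φ is true.
  w2 (successors {w1, w2, w3, w4, w5}): φ is true.
  w3 (successors {w0, w3}): φ is true.
  w4 (successors {w0, w1, w3, w4, w5}): φ is true.
  w5 (successors {w0, w2, w3}): φ is false.
  w6 (successors {w0, w2, w3, w4}): φ is true.
For instance, at w3:
  At w3: q and s is true, not Box s is false, so (q and s) or not Box s is true.
    At w3: Box s is true, so not Box s is false.
      At w3: Box s requires s at every successor {w0, w3}.
        At w0: s is true.
        At w3: s is true.
      So Box s is true at w3.
Satisfying worlds: {w0, w1, w2, w3, w4, w6}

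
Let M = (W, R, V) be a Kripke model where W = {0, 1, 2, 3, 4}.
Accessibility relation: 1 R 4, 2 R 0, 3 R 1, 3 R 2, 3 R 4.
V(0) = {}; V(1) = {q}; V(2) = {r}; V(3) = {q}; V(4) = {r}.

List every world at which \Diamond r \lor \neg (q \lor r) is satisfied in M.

0, 1, 3

Let φ = \Diamond r \lor \neg (q \lor r). Evaluate φ at each world:
  0 (successors ∅): φ is true.
  1 (successors {4}): φ is true.
  2 (successors {0}): φ is false.
  3 (successors {1, 2, 4}): φ is true.
  4 (successors ∅): φ is false.
For instance, at 2:
  At 2: \Diamond r is false, \neg (q \lor r) is false, so \Diamond r \lor \neg (q \lor r) is false.
    At 2: \Diamond r requires r at some successor in {0}.
      At 0: r is false.
    So \Diamond r is false at 2.
Satisfying worlds: {0, 1, 3}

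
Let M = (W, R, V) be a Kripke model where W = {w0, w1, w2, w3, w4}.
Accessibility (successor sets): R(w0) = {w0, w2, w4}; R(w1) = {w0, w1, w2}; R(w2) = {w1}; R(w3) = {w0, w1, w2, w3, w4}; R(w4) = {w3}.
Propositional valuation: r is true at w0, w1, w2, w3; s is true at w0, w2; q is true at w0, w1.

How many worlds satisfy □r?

Let φ = □r. Evaluate φ at each world:
  w0 (successors {w0, w2, w4}): φ is false.
  w1 (successors {w0, w1, w2}): φ is true.
  w2 (successors {w1}): φ is true.
  w3 (successors {w0, w1, w2, w3, w4}): φ is false.
  w4 (successors {w3}): φ is true.
For instance, at w4:
  At w4: □r requires r at every successor {w3}.
    At w3: r is true.
  So □r is true at w4.
Satisfying worlds: {w1, w2, w4}

3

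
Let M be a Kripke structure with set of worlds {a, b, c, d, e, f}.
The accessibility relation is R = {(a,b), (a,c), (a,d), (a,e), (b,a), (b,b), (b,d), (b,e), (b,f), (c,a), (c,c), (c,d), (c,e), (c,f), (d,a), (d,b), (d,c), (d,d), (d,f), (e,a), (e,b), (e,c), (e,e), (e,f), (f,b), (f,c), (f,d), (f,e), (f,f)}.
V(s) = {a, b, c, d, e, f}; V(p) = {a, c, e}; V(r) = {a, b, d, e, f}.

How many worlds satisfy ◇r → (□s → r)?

Let φ = ◇r → (□s → r). Evaluate φ at each world:
  a (successors {b, c, d, e}): φ is true.
  b (successors {a, b, d, e, f}): φ is true.
  c (successors {a, c, d, e, f}): φ is false.
  d (successors {a, b, c, d, f}): φ is true.
  e (successors {a, b, c, e, f}): φ is true.
  f (successors {b, c, d, e, f}): φ is true.
For instance, at d:
  At d: ◇r is true, □s → r is true, so ◇r → (□s → r) is true.
    At d: ◇r requires r at some successor in {a, b, c, d, f}.
      r holds at a, so ◇r is true at d.
    At d: □s is true, r is true, so □s → r is true.
      At d: □s requires s at every successor {a, b, c, d, f}.
        At a: s is true.
        At b: s is true.
        At c: s is true.
        At d: s is true.
        At f: s is true.
      So □s is true at d.
Satisfying worlds: {a, b, d, e, f}

5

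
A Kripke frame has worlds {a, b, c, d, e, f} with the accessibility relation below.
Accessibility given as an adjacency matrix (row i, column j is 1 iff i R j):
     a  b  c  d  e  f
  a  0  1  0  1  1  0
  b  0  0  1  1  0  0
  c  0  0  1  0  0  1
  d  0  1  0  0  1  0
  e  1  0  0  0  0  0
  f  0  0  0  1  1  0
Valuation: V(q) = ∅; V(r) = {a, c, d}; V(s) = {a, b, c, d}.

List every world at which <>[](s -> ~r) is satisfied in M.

Recall that []ψ holds at a world iff ψ holds at every accessible world, and <>ψ holds iff ψ holds at some accessible world.
Let φ = <>[](s -> ~r). Evaluate φ at each world:
  a (successors {b, d, e}): φ is true.
  b (successors {c, d}): φ is true.
  c (successors {c, f}): φ is false.
  d (successors {b, e}): φ is false.
  e (successors {a}): φ is false.
  f (successors {d, e}): φ is true.
For instance, at d:
  At d: <>[](s -> ~r) requires [](s -> ~r) at some successor in {b, e}.
    At b: [](s -> ~r) is false.
    At e: [](s -> ~r) is false.
  So <>[](s -> ~r) is false at d.
Satisfying worlds: {a, b, f}

a, b, f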